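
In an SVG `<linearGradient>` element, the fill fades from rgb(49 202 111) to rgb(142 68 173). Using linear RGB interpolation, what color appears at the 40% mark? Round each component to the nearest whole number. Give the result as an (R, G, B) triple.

(86, 148, 136)

40% corresponds to t = 0.4.
R = 49 + 0.4 × (142 − 49) = 49 + 0.4 × 93 = 86.2 → 86
G = 202 + 0.4 × (68 − 202) = 202 + 0.4 × -134 = 148.4 → 148
B = 111 + 0.4 × (173 − 111) = 111 + 0.4 × 62 = 135.8 → 136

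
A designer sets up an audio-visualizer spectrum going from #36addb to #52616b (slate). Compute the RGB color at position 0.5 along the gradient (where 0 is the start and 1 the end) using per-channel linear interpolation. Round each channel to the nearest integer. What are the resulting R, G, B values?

#36addb → (54, 173, 219); #52616b → (82, 97, 107).
R = 54 + 0.5 × (82 − 54) = 54 + 0.5 × 28 = 68 → 68
G = 173 + 0.5 × (97 − 173) = 173 + 0.5 × -76 = 135 → 135
B = 219 + 0.5 × (107 − 219) = 219 + 0.5 × -112 = 163 → 163
So the blended color is (68, 135, 163), about #4487a3.

(68, 135, 163)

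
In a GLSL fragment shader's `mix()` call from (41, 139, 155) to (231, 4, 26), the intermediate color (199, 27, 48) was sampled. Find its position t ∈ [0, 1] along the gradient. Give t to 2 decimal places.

Invert the lerp on the R channel (largest span, 190): t = (199 − 41) / (231 − 41) = 158/190 = 0.83158.
Check on G: (27 − 139)/(4 − 139) = 0.8296 ✓

0.83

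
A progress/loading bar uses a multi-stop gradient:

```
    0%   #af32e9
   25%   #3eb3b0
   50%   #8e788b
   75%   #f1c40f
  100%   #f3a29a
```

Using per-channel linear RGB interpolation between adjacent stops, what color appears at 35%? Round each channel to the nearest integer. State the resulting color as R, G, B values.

(94, 155, 161)

35% lies between the 25% and 50% stops, so the local fraction is t = (35 − 25)/(50 − 25) = 10/25 ≈ 0.4.
#3eb3b0 → (62, 179, 176); #8e788b → (142, 120, 139).
R = 62 + 0.4 × (142 − 62) = 94 → 94
G = 179 + 0.4 × (120 − 179) = 155.4 → 155
B = 176 + 0.4 × (139 − 176) = 161.2 → 161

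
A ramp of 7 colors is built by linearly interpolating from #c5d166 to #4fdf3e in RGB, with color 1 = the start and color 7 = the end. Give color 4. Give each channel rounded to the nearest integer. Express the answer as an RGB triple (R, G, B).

With 7 swatches and endpoints inclusive, swatch 4 sits at t = (4 − 1)/(7 − 1) = 3/6 ≈ 0.5.
#c5d166 → (197, 209, 102); #4fdf3e → (79, 223, 62).
R = 197 + 0.5 × (79 − 197) = 138 → 138
G = 209 + 0.5 × (223 − 209) = 216 → 216
B = 102 + 0.5 × (62 − 102) = 82 → 82

(138, 216, 82)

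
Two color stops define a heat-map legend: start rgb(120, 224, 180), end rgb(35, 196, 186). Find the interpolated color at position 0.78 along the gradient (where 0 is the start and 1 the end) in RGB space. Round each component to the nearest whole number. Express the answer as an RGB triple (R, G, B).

(54, 202, 185)

R = 120 + 0.78 × (35 − 120) = 120 + 0.78 × -85 = 53.7 → 54
G = 224 + 0.78 × (196 − 224) = 224 + 0.78 × -28 = 202.16 → 202
B = 180 + 0.78 × (186 − 180) = 180 + 0.78 × 6 = 184.68 → 185
So the blended color is (54, 202, 185), about #36cab9.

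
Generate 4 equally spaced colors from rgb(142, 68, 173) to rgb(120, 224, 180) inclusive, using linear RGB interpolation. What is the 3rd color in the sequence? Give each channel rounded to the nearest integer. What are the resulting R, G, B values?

(127, 172, 178)

With 4 swatches and endpoints inclusive, swatch 3 sits at t = (3 − 1)/(4 − 1) = 2/3 ≈ 0.6667.
R = 142 + 0.6667 × (120 − 142) = 127.333 → 127
G = 68 + 0.6667 × (224 − 68) = 172.005 → 172
B = 173 + 0.6667 × (180 − 173) = 177.667 → 178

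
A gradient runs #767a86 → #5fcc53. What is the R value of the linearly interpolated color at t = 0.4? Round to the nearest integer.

109

R₁ = 118 (from #767a86), R₂ = 95 (from #5fcc53).
R = 118 + 0.4 × (95 − 118) = 108.8 → 109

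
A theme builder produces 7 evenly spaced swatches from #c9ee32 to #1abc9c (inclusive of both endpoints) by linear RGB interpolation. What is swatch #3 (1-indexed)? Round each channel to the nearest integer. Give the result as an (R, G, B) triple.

With 7 swatches and endpoints inclusive, swatch 3 sits at t = (3 − 1)/(7 − 1) = 2/6 ≈ 0.3333.
#c9ee32 → (201, 238, 50); #1abc9c → (26, 188, 156).
R = 201 + 0.3333 × (26 − 201) = 142.673 → 143
G = 238 + 0.3333 × (188 − 238) = 221.335 → 221
B = 50 + 0.3333 × (156 − 50) = 85.33 → 85

(143, 221, 85)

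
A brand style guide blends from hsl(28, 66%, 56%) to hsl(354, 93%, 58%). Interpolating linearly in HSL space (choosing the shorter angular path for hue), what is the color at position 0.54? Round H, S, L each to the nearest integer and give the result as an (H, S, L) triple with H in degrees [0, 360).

Hue: 354 − 28 = 326°, but |326| > 180 so the shorter arc goes the other way: Δh = 326 − 360 = -34°.
H = 28 + 0.54 × (-34) = 9.64 → 10°
S = 66 + 0.54 × (93 − 66) = 80.58 → 81%
L = 56 + 0.54 × (58 − 56) = 57.08 → 57%

(10, 81, 57)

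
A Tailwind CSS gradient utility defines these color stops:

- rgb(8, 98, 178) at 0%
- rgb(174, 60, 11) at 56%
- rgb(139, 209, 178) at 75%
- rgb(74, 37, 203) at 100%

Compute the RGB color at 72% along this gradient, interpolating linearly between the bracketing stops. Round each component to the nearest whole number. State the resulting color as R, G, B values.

72% lies between the 56% and 75% stops, so the local fraction is t = (72 − 56)/(75 − 56) = 16/19 ≈ 0.8421.
R = 174 + 0.8421 × (139 − 174) = 144.526 → 145
G = 60 + 0.8421 × (209 − 60) = 185.473 → 185
B = 11 + 0.8421 × (178 − 11) = 151.631 → 152

(145, 185, 152)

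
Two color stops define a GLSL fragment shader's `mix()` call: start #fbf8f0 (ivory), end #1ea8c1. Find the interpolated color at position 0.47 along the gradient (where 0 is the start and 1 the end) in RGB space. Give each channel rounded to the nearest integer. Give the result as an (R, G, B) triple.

(147, 210, 218)

#fbf8f0 → (251, 248, 240); #1ea8c1 → (30, 168, 193).
R = 251 + 0.47 × (30 − 251) = 251 + 0.47 × -221 = 147.13 → 147
G = 248 + 0.47 × (168 − 248) = 248 + 0.47 × -80 = 210.4 → 210
B = 240 + 0.47 × (193 − 240) = 240 + 0.47 × -47 = 217.91 → 218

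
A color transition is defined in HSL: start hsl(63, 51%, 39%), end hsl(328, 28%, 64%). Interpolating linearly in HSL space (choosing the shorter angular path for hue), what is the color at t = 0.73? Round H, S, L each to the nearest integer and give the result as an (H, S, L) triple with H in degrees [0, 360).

Hue: 328 − 63 = 265°, but |265| > 180 so the shorter arc goes the other way: Δh = 265 − 360 = -95°.
H = 63 + 0.73 × (-95) = -6.35 → -6 → -6 mod 360 = 354°
S = 51 + 0.73 × (28 − 51) = 34.21 → 34%
L = 39 + 0.73 × (64 − 39) = 57.25 → 57%

(354, 34, 57)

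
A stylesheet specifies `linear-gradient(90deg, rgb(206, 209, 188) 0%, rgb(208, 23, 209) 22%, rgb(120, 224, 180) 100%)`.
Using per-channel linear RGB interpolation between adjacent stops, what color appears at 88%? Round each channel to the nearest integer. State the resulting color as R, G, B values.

88% lies between the 22% and 100% stops, so the local fraction is t = (88 − 22)/(100 − 22) = 66/78 ≈ 0.8462.
R = 208 + 0.8462 × (120 − 208) = 133.534 → 134
G = 23 + 0.8462 × (224 − 23) = 193.086 → 193
B = 209 + 0.8462 × (180 − 209) = 184.46 → 184

(134, 193, 184)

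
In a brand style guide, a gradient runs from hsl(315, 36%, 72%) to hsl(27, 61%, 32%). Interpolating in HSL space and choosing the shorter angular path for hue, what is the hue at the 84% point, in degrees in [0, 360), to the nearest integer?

15

Hue: 27 − 315 = -288°, but |-288| > 180 so the shorter arc goes the other way: Δh = -288 + 360 = 72°.
H = 315 + 0.84 × (72) = 375.48 → 375 → 375 mod 360 = 15°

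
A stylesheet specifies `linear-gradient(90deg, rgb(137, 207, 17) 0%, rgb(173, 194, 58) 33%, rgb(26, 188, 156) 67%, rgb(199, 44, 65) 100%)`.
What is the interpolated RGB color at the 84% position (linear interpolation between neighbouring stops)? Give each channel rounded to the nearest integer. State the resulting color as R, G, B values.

(115, 114, 109)

84% lies between the 67% and 100% stops, so the local fraction is t = (84 − 67)/(100 − 67) = 17/33 ≈ 0.5152.
R = 26 + 0.5152 × (199 − 26) = 115.13 → 115
G = 188 + 0.5152 × (44 − 188) = 113.811 → 114
B = 156 + 0.5152 × (65 − 156) = 109.117 → 109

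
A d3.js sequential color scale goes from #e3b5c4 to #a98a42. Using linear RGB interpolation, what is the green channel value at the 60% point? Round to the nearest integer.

G₁ = 181 (from #e3b5c4), G₂ = 138 (from #a98a42).
G = 181 + 0.6 × (138 − 181) = 155.2 → 155

155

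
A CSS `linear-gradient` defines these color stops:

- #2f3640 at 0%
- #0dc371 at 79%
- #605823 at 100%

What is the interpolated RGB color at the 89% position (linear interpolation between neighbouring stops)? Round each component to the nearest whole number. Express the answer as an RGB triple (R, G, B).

(53, 144, 76)

89% lies between the 79% and 100% stops, so the local fraction is t = (89 − 79)/(100 − 79) = 10/21 ≈ 0.4762.
#0dc371 → (13, 195, 113); #605823 → (96, 88, 35).
R = 13 + 0.4762 × (96 − 13) = 52.525 → 53
G = 195 + 0.4762 × (88 − 195) = 144.047 → 144
B = 113 + 0.4762 × (35 − 113) = 75.856 → 76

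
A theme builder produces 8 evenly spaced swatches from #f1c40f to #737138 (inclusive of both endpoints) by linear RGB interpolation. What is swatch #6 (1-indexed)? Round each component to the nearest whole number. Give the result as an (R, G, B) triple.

With 8 swatches and endpoints inclusive, swatch 6 sits at t = (6 − 1)/(8 − 1) = 5/7 ≈ 0.7143.
#f1c40f → (241, 196, 15); #737138 → (115, 113, 56).
R = 241 + 0.7143 × (115 − 241) = 150.998 → 151
G = 196 + 0.7143 × (113 − 196) = 136.713 → 137
B = 15 + 0.7143 × (56 − 15) = 44.286 → 44

(151, 137, 44)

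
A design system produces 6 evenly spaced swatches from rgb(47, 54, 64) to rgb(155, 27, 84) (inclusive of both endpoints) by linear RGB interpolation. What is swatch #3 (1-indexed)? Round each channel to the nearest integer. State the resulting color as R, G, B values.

(90, 43, 72)

With 6 swatches and endpoints inclusive, swatch 3 sits at t = (3 − 1)/(6 − 1) = 2/5 ≈ 0.4.
R = 47 + 0.4 × (155 − 47) = 90.2 → 90
G = 54 + 0.4 × (27 − 54) = 43.2 → 43
B = 64 + 0.4 × (84 − 64) = 72 → 72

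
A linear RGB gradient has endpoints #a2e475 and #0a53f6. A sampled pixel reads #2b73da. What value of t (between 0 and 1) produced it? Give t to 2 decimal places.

Invert the lerp on the R channel (largest span, 152): t = (43 − 162) / (10 − 162) = -119/-152 = 0.78289.
Check on G: (115 − 228)/(83 − 228) = 0.7793 ✓

0.78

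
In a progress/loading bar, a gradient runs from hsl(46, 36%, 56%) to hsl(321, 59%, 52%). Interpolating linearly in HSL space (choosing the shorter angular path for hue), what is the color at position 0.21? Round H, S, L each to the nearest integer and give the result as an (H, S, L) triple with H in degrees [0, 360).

(28, 41, 55)

Hue: 321 − 46 = 275°, but |275| > 180 so the shorter arc goes the other way: Δh = 275 − 360 = -85°.
H = 46 + 0.21 × (-85) = 28.15 → 28°
S = 36 + 0.21 × (59 − 36) = 40.83 → 41%
L = 56 + 0.21 × (52 − 56) = 55.16 → 55%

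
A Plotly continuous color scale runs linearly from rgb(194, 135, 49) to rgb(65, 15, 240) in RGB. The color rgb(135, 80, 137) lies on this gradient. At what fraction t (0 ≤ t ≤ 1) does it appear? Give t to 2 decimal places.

Invert the lerp on the B channel (largest span, 191): t = (137 − 49) / (240 − 49) = 88/191 = 0.46073.
Check on R: (135 − 194)/(65 − 194) = 0.4574 ✓

0.46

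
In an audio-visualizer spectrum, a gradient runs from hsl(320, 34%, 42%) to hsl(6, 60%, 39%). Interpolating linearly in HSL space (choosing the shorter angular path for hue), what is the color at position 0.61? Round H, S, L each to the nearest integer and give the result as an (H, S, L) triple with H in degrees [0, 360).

Hue: 6 − 320 = -314°, but |-314| > 180 so the shorter arc goes the other way: Δh = -314 + 360 = 46°.
H = 320 + 0.61 × (46) = 348.06 → 348°
S = 34 + 0.61 × (60 − 34) = 49.86 → 50%
L = 42 + 0.61 × (39 − 42) = 40.17 → 40%

(348, 50, 40)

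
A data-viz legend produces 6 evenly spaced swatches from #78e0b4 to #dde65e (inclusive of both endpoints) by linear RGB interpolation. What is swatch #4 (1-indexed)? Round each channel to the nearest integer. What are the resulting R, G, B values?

(181, 228, 128)

With 6 swatches and endpoints inclusive, swatch 4 sits at t = (4 − 1)/(6 − 1) = 3/5 ≈ 0.6.
#78e0b4 → (120, 224, 180); #dde65e → (221, 230, 94).
R = 120 + 0.6 × (221 − 120) = 180.6 → 181
G = 224 + 0.6 × (230 − 224) = 227.6 → 228
B = 180 + 0.6 × (94 − 180) = 128.4 → 128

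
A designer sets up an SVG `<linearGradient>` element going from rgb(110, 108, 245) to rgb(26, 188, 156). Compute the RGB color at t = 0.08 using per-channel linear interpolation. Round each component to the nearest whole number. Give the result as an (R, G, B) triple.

(103, 114, 238)

R = 110 + 0.08 × (26 − 110) = 110 + 0.08 × -84 = 103.28 → 103
G = 108 + 0.08 × (188 − 108) = 108 + 0.08 × 80 = 114.4 → 114
B = 245 + 0.08 × (156 − 245) = 245 + 0.08 × -89 = 237.88 → 238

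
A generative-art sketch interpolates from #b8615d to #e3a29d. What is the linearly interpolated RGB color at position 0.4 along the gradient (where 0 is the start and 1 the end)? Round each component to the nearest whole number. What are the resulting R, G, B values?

(201, 123, 119)

#b8615d → (184, 97, 93); #e3a29d → (227, 162, 157).
R = 184 + 0.4 × (227 − 184) = 184 + 0.4 × 43 = 201.2 → 201
G = 97 + 0.4 × (162 − 97) = 97 + 0.4 × 65 = 123 → 123
B = 93 + 0.4 × (157 − 93) = 93 + 0.4 × 64 = 118.6 → 119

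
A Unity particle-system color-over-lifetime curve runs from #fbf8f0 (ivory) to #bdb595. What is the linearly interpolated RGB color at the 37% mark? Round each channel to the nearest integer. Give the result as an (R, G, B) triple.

(228, 223, 206)

#fbf8f0 → (251, 248, 240); #bdb595 → (189, 181, 149).
37% corresponds to t = 0.37.
R = 251 + 0.37 × (189 − 251) = 251 + 0.37 × -62 = 228.06 → 228
G = 248 + 0.37 × (181 − 248) = 248 + 0.37 × -67 = 223.21 → 223
B = 240 + 0.37 × (149 − 240) = 240 + 0.37 × -91 = 206.33 → 206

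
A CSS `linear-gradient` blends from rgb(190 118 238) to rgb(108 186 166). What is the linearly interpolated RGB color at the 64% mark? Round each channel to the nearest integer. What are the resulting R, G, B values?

(138, 162, 192)

64% corresponds to t = 0.64.
R = 190 + 0.64 × (108 − 190) = 190 + 0.64 × -82 = 137.52 → 138
G = 118 + 0.64 × (186 − 118) = 118 + 0.64 × 68 = 161.52 → 162
B = 238 + 0.64 × (166 − 238) = 238 + 0.64 × -72 = 191.92 → 192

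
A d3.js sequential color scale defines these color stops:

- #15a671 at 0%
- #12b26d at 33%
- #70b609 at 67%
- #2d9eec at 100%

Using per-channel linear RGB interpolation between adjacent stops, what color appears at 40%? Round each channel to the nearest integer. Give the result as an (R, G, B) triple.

(37, 179, 88)

40% lies between the 33% and 67% stops, so the local fraction is t = (40 − 33)/(67 − 33) = 7/34 ≈ 0.2059.
#12b26d → (18, 178, 109); #70b609 → (112, 182, 9).
R = 18 + 0.2059 × (112 − 18) = 37.355 → 37
G = 178 + 0.2059 × (182 − 178) = 178.824 → 179
B = 109 + 0.2059 × (9 − 109) = 88.41 → 88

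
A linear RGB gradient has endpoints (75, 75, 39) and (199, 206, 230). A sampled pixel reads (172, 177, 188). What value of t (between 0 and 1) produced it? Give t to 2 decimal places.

Invert the lerp on the B channel (largest span, 191): t = (188 − 39) / (230 − 39) = 149/191 = 0.7801.
Check on R: (172 − 75)/(199 − 75) = 0.7823 ✓

0.78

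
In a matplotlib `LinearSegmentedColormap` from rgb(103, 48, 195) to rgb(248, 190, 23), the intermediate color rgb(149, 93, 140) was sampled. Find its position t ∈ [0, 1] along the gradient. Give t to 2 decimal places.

0.32

Invert the lerp on the B channel (largest span, 172): t = (140 − 195) / (23 − 195) = -55/-172 = 0.31977.
Check on R: (149 − 103)/(248 − 103) = 0.3172 ✓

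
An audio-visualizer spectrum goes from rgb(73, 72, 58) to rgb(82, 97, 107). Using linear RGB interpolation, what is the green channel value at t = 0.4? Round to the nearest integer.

G = 72 + 0.4 × (97 − 72) = 82 → 82

82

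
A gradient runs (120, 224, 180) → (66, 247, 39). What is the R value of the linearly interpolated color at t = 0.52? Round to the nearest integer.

92

R = 120 + 0.52 × (66 − 120) = 91.92 → 92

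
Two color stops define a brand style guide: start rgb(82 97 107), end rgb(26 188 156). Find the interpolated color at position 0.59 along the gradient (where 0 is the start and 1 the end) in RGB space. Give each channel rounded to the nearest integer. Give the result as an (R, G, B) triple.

(49, 151, 136)

R = 82 + 0.59 × (26 − 82) = 82 + 0.59 × -56 = 48.96 → 49
G = 97 + 0.59 × (188 − 97) = 97 + 0.59 × 91 = 150.69 → 151
B = 107 + 0.59 × (156 − 107) = 107 + 0.59 × 49 = 135.91 → 136
So the blended color is (49, 151, 136), about #319788.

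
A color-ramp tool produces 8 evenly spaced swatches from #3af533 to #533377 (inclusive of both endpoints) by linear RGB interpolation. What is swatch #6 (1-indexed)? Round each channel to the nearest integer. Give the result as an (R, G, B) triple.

(76, 106, 100)

With 8 swatches and endpoints inclusive, swatch 6 sits at t = (6 − 1)/(8 − 1) = 5/7 ≈ 0.7143.
#3af533 → (58, 245, 51); #533377 → (83, 51, 119).
R = 58 + 0.7143 × (83 − 58) = 75.858 → 76
G = 245 + 0.7143 × (51 − 245) = 106.426 → 106
B = 51 + 0.7143 × (119 − 51) = 99.572 → 100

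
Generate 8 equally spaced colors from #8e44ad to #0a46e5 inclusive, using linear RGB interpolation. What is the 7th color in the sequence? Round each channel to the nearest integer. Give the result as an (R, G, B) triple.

With 8 swatches and endpoints inclusive, swatch 7 sits at t = (7 − 1)/(8 − 1) = 6/7 ≈ 0.8571.
#8e44ad → (142, 68, 173); #0a46e5 → (10, 70, 229).
R = 142 + 0.8571 × (10 − 142) = 28.863 → 29
G = 68 + 0.8571 × (70 − 68) = 69.714 → 70
B = 173 + 0.8571 × (229 − 173) = 220.998 → 221

(29, 70, 221)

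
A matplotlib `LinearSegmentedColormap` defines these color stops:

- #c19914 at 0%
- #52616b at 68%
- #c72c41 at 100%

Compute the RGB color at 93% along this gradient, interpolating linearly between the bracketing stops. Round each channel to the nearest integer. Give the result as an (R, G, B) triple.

93% lies between the 68% and 100% stops, so the local fraction is t = (93 − 68)/(100 − 68) = 25/32 ≈ 0.7812.
#52616b → (82, 97, 107); #c72c41 → (199, 44, 65).
R = 82 + 0.7812 × (199 − 82) = 173.4 → 173
G = 97 + 0.7812 × (44 − 97) = 55.596 → 56
B = 107 + 0.7812 × (65 − 107) = 74.19 → 74

(173, 56, 74)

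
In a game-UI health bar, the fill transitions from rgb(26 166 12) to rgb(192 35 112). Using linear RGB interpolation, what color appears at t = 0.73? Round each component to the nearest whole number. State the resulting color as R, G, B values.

R = 26 + 0.73 × (192 − 26) = 26 + 0.73 × 166 = 147.18 → 147
G = 166 + 0.73 × (35 − 166) = 166 + 0.73 × -131 = 70.37 → 70
B = 12 + 0.73 × (112 − 12) = 12 + 0.73 × 100 = 85 → 85

(147, 70, 85)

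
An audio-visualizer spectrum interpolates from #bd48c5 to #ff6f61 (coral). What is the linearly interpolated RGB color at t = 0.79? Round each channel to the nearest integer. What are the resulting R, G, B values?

#bd48c5 → (189, 72, 197); #ff6f61 → (255, 111, 97).
R = 189 + 0.79 × (255 − 189) = 189 + 0.79 × 66 = 241.14 → 241
G = 72 + 0.79 × (111 − 72) = 72 + 0.79 × 39 = 102.81 → 103
B = 197 + 0.79 × (97 − 197) = 197 + 0.79 × -100 = 118 → 118
So the blended color is (241, 103, 118), about #f16776.

(241, 103, 118)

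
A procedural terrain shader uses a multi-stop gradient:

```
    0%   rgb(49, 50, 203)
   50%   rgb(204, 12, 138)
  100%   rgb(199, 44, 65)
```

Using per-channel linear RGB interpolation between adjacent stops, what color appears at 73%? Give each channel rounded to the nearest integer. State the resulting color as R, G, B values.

(202, 27, 104)

73% lies between the 50% and 100% stops, so the local fraction is t = (73 − 50)/(100 − 50) = 23/50 ≈ 0.46.
R = 204 + 0.46 × (199 − 204) = 201.7 → 202
G = 12 + 0.46 × (44 − 12) = 26.72 → 27
B = 138 + 0.46 × (65 − 138) = 104.42 → 104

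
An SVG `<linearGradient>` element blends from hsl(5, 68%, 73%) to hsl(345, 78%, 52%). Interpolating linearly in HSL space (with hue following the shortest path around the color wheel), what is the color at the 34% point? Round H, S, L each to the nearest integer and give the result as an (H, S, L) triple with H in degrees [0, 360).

(358, 71, 66)

Hue: 345 − 5 = 340°, but |340| > 180 so the shorter arc goes the other way: Δh = 340 − 360 = -20°.
H = 5 + 0.34 × (-20) = -1.8 → -2 → -2 mod 360 = 358°
S = 68 + 0.34 × (78 − 68) = 71.4 → 71%
L = 73 + 0.34 × (52 − 73) = 65.86 → 66%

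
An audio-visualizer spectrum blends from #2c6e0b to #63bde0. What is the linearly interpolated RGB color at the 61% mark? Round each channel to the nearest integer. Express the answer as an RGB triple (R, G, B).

(78, 158, 141)

#2c6e0b → (44, 110, 11); #63bde0 → (99, 189, 224).
61% corresponds to t = 0.61.
R = 44 + 0.61 × (99 − 44) = 44 + 0.61 × 55 = 77.55 → 78
G = 110 + 0.61 × (189 − 110) = 110 + 0.61 × 79 = 158.19 → 158
B = 11 + 0.61 × (224 − 11) = 11 + 0.61 × 213 = 140.93 → 141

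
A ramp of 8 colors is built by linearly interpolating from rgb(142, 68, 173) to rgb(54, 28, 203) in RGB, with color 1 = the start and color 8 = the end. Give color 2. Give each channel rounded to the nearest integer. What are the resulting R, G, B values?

(129, 62, 177)

With 8 swatches and endpoints inclusive, swatch 2 sits at t = (2 − 1)/(8 − 1) = 1/7 ≈ 0.1429.
R = 142 + 0.1429 × (54 − 142) = 129.425 → 129
G = 68 + 0.1429 × (28 − 68) = 62.284 → 62
B = 173 + 0.1429 × (203 − 173) = 177.287 → 177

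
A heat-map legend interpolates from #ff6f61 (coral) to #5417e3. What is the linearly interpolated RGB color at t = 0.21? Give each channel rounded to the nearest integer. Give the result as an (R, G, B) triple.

(219, 93, 124)

#ff6f61 → (255, 111, 97); #5417e3 → (84, 23, 227).
R = 255 + 0.21 × (84 − 255) = 255 + 0.21 × -171 = 219.09 → 219
G = 111 + 0.21 × (23 − 111) = 111 + 0.21 × -88 = 92.52 → 93
B = 97 + 0.21 × (227 − 97) = 97 + 0.21 × 130 = 124.3 → 124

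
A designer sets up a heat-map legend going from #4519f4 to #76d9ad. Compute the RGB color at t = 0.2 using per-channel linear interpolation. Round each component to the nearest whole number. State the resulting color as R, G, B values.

(79, 63, 230)

#4519f4 → (69, 25, 244); #76d9ad → (118, 217, 173).
R = 69 + 0.2 × (118 − 69) = 69 + 0.2 × 49 = 78.8 → 79
G = 25 + 0.2 × (217 − 25) = 25 + 0.2 × 192 = 63.4 → 63
B = 244 + 0.2 × (173 − 244) = 244 + 0.2 × -71 = 229.8 → 230
So the blended color is (79, 63, 230), about #4f3fe6.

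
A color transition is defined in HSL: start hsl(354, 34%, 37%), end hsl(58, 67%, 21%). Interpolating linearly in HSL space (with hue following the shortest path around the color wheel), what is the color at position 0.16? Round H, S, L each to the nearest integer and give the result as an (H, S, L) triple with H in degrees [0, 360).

(4, 39, 34)

Hue: 58 − 354 = -296°, but |-296| > 180 so the shorter arc goes the other way: Δh = -296 + 360 = 64°.
H = 354 + 0.16 × (64) = 364.24 → 364 → 364 mod 360 = 4°
S = 34 + 0.16 × (67 − 34) = 39.28 → 39%
L = 37 + 0.16 × (21 − 37) = 34.44 → 34%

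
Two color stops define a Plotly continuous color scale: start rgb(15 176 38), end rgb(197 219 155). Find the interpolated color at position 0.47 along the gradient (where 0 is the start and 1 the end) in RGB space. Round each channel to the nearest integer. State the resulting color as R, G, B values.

(101, 196, 93)

R = 15 + 0.47 × (197 − 15) = 15 + 0.47 × 182 = 100.54 → 101
G = 176 + 0.47 × (219 − 176) = 176 + 0.47 × 43 = 196.21 → 196
B = 38 + 0.47 × (155 − 38) = 38 + 0.47 × 117 = 92.99 → 93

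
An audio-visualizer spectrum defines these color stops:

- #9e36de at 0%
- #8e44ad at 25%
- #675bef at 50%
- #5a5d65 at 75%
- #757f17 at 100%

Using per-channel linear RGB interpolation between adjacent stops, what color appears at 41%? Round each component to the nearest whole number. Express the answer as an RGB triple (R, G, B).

(117, 83, 215)

41% lies between the 25% and 50% stops, so the local fraction is t = (41 − 25)/(50 − 25) = 16/25 ≈ 0.64.
#8e44ad → (142, 68, 173); #675bef → (103, 91, 239).
R = 142 + 0.64 × (103 − 142) = 117.04 → 117
G = 68 + 0.64 × (91 − 68) = 82.72 → 83
B = 173 + 0.64 × (239 − 173) = 215.24 → 215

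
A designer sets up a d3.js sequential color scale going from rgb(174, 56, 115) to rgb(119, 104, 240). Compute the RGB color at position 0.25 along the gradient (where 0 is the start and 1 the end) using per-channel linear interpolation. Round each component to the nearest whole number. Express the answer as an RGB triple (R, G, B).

R = 174 + 0.25 × (119 − 174) = 174 + 0.25 × -55 = 160.25 → 160
G = 56 + 0.25 × (104 − 56) = 56 + 0.25 × 48 = 68 → 68
B = 115 + 0.25 × (240 − 115) = 115 + 0.25 × 125 = 146.25 → 146

(160, 68, 146)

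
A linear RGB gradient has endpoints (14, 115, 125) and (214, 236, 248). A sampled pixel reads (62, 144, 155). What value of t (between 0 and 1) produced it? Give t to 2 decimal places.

Invert the lerp on the R channel (largest span, 200): t = (62 − 14) / (214 − 14) = 48/200 = 0.24.
Check on G: (144 − 115)/(236 − 115) = 0.2397 ✓

0.24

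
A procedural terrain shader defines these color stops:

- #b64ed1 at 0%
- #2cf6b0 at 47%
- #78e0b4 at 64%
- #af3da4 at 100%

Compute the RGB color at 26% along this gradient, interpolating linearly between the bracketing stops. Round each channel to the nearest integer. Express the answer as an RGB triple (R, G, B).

(106, 171, 191)

26% lies between the 0% and 47% stops, so the local fraction is t = (26 − 0)/(47 − 0) = 26/47 ≈ 0.5532.
#b64ed1 → (182, 78, 209); #2cf6b0 → (44, 246, 176).
R = 182 + 0.5532 × (44 − 182) = 105.658 → 106
G = 78 + 0.5532 × (246 − 78) = 170.938 → 171
B = 209 + 0.5532 × (176 − 209) = 190.744 → 191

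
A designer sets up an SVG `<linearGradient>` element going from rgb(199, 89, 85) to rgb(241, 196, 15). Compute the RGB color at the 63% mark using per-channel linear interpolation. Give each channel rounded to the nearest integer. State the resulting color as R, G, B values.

63% corresponds to t = 0.63.
R = 199 + 0.63 × (241 − 199) = 199 + 0.63 × 42 = 225.46 → 225
G = 89 + 0.63 × (196 − 89) = 89 + 0.63 × 107 = 156.41 → 156
B = 85 + 0.63 × (15 − 85) = 85 + 0.63 × -70 = 40.9 → 41

(225, 156, 41)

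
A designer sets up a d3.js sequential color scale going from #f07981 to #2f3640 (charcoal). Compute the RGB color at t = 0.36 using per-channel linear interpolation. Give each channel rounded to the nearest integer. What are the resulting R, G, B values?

(171, 97, 106)

#f07981 → (240, 121, 129); #2f3640 → (47, 54, 64).
R = 240 + 0.36 × (47 − 240) = 240 + 0.36 × -193 = 170.52 → 171
G = 121 + 0.36 × (54 − 121) = 121 + 0.36 × -67 = 96.88 → 97
B = 129 + 0.36 × (64 − 129) = 129 + 0.36 × -65 = 105.6 → 106
So the blended color is (171, 97, 106), about #ab616a.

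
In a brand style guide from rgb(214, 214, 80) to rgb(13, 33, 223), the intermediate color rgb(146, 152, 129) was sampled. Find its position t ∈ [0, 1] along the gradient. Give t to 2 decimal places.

Invert the lerp on the R channel (largest span, 201): t = (146 − 214) / (13 − 214) = -68/-201 = 0.33831.
Check on G: (152 − 214)/(33 − 214) = 0.3425 ✓

0.34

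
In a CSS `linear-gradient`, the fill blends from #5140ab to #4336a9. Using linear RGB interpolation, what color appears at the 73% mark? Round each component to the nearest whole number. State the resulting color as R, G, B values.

#5140ab → (81, 64, 171); #4336a9 → (67, 54, 169).
73% corresponds to t = 0.73.
R = 81 + 0.73 × (67 − 81) = 81 + 0.73 × -14 = 70.78 → 71
G = 64 + 0.73 × (54 − 64) = 64 + 0.73 × -10 = 56.7 → 57
B = 171 + 0.73 × (169 − 171) = 171 + 0.73 × -2 = 169.54 → 170

(71, 57, 170)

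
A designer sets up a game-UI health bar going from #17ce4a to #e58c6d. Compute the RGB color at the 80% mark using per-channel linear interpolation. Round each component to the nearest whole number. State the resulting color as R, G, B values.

(188, 153, 102)

#17ce4a → (23, 206, 74); #e58c6d → (229, 140, 109).
80% corresponds to t = 0.8.
R = 23 + 0.8 × (229 − 23) = 23 + 0.8 × 206 = 187.8 → 188
G = 206 + 0.8 × (140 − 206) = 206 + 0.8 × -66 = 153.2 → 153
B = 74 + 0.8 × (109 − 74) = 74 + 0.8 × 35 = 102 → 102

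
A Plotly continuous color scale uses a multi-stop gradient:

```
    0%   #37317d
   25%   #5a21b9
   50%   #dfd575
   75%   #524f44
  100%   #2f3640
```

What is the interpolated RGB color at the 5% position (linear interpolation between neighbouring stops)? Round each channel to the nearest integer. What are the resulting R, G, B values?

5% lies between the 0% and 25% stops, so the local fraction is t = (5 − 0)/(25 − 0) = 5/25 ≈ 0.2.
#37317d → (55, 49, 125); #5a21b9 → (90, 33, 185).
R = 55 + 0.2 × (90 − 55) = 62 → 62
G = 49 + 0.2 × (33 − 49) = 45.8 → 46
B = 125 + 0.2 × (185 − 125) = 137 → 137

(62, 46, 137)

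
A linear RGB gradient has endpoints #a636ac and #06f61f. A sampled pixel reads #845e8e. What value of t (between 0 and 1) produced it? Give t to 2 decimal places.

0.21

Invert the lerp on the G channel (largest span, 192): t = (94 − 54) / (246 − 54) = 40/192 = 0.20833.
Check on R: (132 − 166)/(6 − 166) = 0.2125 ✓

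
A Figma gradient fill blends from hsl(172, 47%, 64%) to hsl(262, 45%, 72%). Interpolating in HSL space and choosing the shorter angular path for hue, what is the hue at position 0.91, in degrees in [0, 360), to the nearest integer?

Hue arc: Δh = 262 − 172 = 90° (|Δh| ≤ 180, already the shorter path).
H = 172 + 0.91 × (90) = 253.9 → 254°

254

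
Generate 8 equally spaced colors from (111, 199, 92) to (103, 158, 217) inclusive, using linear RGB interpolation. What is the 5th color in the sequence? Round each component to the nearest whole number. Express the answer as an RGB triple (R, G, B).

(106, 176, 163)

With 8 swatches and endpoints inclusive, swatch 5 sits at t = (5 − 1)/(8 − 1) = 4/7 ≈ 0.5714.
R = 111 + 0.5714 × (103 − 111) = 106.429 → 106
G = 199 + 0.5714 × (158 − 199) = 175.573 → 176
B = 92 + 0.5714 × (217 − 92) = 163.425 → 163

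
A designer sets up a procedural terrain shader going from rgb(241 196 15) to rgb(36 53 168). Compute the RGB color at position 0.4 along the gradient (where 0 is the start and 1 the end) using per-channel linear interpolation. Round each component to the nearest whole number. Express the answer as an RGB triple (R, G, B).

R = 241 + 0.4 × (36 − 241) = 241 + 0.4 × -205 = 159 → 159
G = 196 + 0.4 × (53 − 196) = 196 + 0.4 × -143 = 138.8 → 139
B = 15 + 0.4 × (168 − 15) = 15 + 0.4 × 153 = 76.2 → 76

(159, 139, 76)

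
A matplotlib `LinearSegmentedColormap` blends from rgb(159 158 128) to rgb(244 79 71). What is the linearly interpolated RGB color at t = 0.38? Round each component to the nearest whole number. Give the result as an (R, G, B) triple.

R = 159 + 0.38 × (244 − 159) = 159 + 0.38 × 85 = 191.3 → 191
G = 158 + 0.38 × (79 − 158) = 158 + 0.38 × -79 = 127.98 → 128
B = 128 + 0.38 × (71 − 128) = 128 + 0.38 × -57 = 106.34 → 106

(191, 128, 106)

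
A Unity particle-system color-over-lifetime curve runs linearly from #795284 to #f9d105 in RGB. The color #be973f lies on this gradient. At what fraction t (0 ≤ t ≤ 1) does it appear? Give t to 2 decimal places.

0.54

Invert the lerp on the R channel (largest span, 128): t = (190 − 121) / (249 − 121) = 69/128 = 0.53906.
Check on G: (151 − 82)/(209 − 82) = 0.5433 ✓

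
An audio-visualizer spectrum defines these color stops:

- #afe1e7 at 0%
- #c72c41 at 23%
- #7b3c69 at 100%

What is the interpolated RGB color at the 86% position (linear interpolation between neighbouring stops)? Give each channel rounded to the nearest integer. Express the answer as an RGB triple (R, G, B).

(137, 57, 98)

86% lies between the 23% and 100% stops, so the local fraction is t = (86 − 23)/(100 − 23) = 63/77 ≈ 0.8182.
#c72c41 → (199, 44, 65); #7b3c69 → (123, 60, 105).
R = 199 + 0.8182 × (123 − 199) = 136.817 → 137
G = 44 + 0.8182 × (60 − 44) = 57.091 → 57
B = 65 + 0.8182 × (105 − 65) = 97.728 → 98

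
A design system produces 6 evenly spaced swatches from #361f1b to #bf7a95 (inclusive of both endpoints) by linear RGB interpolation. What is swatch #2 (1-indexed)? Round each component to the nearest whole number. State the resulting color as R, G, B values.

(81, 49, 51)

With 6 swatches and endpoints inclusive, swatch 2 sits at t = (2 − 1)/(6 − 1) = 1/5 ≈ 0.2.
#361f1b → (54, 31, 27); #bf7a95 → (191, 122, 149).
R = 54 + 0.2 × (191 − 54) = 81.4 → 81
G = 31 + 0.2 × (122 − 31) = 49.2 → 49
B = 27 + 0.2 × (149 − 27) = 51.4 → 51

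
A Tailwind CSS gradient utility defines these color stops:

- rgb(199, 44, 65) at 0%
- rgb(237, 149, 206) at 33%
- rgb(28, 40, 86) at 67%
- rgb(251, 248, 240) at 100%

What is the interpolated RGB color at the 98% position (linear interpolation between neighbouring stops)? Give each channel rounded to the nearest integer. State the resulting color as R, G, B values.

(237, 235, 231)

98% lies between the 67% and 100% stops, so the local fraction is t = (98 − 67)/(100 − 67) = 31/33 ≈ 0.9394.
R = 28 + 0.9394 × (251 − 28) = 237.486 → 237
G = 40 + 0.9394 × (248 − 40) = 235.395 → 235
B = 86 + 0.9394 × (240 − 86) = 230.668 → 231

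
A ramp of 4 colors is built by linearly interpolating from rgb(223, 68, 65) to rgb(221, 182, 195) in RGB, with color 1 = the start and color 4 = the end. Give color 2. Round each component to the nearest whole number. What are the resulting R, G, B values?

With 4 swatches and endpoints inclusive, swatch 2 sits at t = (2 − 1)/(4 − 1) = 1/3 ≈ 0.3333.
R = 223 + 0.3333 × (221 − 223) = 222.333 → 222
G = 68 + 0.3333 × (182 − 68) = 105.996 → 106
B = 65 + 0.3333 × (195 − 65) = 108.329 → 108

(222, 106, 108)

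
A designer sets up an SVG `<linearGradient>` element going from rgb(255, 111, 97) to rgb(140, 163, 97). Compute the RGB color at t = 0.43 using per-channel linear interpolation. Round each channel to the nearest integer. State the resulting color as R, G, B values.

(206, 133, 97)

R = 255 + 0.43 × (140 − 255) = 255 + 0.43 × -115 = 205.55 → 206
G = 111 + 0.43 × (163 − 111) = 111 + 0.43 × 52 = 133.36 → 133
B = 97 + 0.43 × (97 − 97) = 97 + 0.43 × 0 = 97 → 97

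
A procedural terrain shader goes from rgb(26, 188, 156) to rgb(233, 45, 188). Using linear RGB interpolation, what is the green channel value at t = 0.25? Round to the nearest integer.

G = 188 + 0.25 × (45 − 188) = 152.25 → 152

152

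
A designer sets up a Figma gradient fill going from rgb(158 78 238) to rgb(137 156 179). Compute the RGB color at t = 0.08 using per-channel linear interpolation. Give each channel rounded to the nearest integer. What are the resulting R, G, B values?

R = 158 + 0.08 × (137 − 158) = 158 + 0.08 × -21 = 156.32 → 156
G = 78 + 0.08 × (156 − 78) = 78 + 0.08 × 78 = 84.24 → 84
B = 238 + 0.08 × (179 − 238) = 238 + 0.08 × -59 = 233.28 → 233

(156, 84, 233)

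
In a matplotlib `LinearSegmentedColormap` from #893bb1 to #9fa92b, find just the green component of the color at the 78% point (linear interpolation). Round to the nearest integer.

145

G₁ = 59 (from #893bb1), G₂ = 169 (from #9fa92b).
G = 59 + 0.78 × (169 − 59) = 144.8 → 145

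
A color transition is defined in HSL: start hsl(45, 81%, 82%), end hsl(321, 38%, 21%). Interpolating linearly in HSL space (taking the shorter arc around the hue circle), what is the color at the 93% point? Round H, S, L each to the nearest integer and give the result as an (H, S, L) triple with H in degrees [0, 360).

Hue: 321 − 45 = 276°, but |276| > 180 so the shorter arc goes the other way: Δh = 276 − 360 = -84°.
H = 45 + 0.93 × (-84) = -33.12 → -33 → -33 mod 360 = 327°
S = 81 + 0.93 × (38 − 81) = 41.01 → 41%
L = 82 + 0.93 × (21 − 82) = 25.27 → 25%

(327, 41, 25)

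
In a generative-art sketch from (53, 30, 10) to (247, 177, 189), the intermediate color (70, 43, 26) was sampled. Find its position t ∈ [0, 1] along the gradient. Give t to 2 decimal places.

Invert the lerp on the R channel (largest span, 194): t = (70 − 53) / (247 − 53) = 17/194 = 0.087629.
Check on G: (43 − 30)/(177 − 30) = 0.08844 ✓

0.09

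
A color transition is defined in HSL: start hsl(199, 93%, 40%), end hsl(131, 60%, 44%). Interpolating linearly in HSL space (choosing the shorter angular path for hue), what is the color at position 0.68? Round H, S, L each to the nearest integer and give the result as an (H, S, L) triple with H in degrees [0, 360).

(153, 71, 43)

Hue arc: Δh = 131 − 199 = -68° (|Δh| ≤ 180, already the shorter path).
H = 199 + 0.68 × (-68) = 152.76 → 153°
S = 93 + 0.68 × (60 − 93) = 70.56 → 71%
L = 40 + 0.68 × (44 − 40) = 42.72 → 43%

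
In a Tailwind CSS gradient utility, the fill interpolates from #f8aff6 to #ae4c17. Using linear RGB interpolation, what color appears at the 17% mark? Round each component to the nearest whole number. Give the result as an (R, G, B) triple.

#f8aff6 → (248, 175, 246); #ae4c17 → (174, 76, 23).
17% corresponds to t = 0.17.
R = 248 + 0.17 × (174 − 248) = 248 + 0.17 × -74 = 235.42 → 235
G = 175 + 0.17 × (76 − 175) = 175 + 0.17 × -99 = 158.17 → 158
B = 246 + 0.17 × (23 − 246) = 246 + 0.17 × -223 = 208.09 → 208

(235, 158, 208)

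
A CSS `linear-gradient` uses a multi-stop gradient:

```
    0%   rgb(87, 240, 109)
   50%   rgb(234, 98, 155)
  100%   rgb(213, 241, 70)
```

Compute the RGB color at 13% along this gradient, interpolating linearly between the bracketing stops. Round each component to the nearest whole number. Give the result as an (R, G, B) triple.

13% lies between the 0% and 50% stops, so the local fraction is t = (13 − 0)/(50 − 0) = 13/50 ≈ 0.26.
R = 87 + 0.26 × (234 − 87) = 125.22 → 125
G = 240 + 0.26 × (98 − 240) = 203.08 → 203
B = 109 + 0.26 × (155 − 109) = 120.96 → 121

(125, 203, 121)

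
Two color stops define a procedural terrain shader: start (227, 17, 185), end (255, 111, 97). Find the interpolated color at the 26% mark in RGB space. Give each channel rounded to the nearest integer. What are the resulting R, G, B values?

26% corresponds to t = 0.26.
R = 227 + 0.26 × (255 − 227) = 227 + 0.26 × 28 = 234.28 → 234
G = 17 + 0.26 × (111 − 17) = 17 + 0.26 × 94 = 41.44 → 41
B = 185 + 0.26 × (97 − 185) = 185 + 0.26 × -88 = 162.12 → 162

(234, 41, 162)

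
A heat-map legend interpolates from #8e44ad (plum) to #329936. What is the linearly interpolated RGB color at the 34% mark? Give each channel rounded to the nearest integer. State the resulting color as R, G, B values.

#8e44ad → (142, 68, 173); #329936 → (50, 153, 54).
34% corresponds to t = 0.34.
R = 142 + 0.34 × (50 − 142) = 142 + 0.34 × -92 = 110.72 → 111
G = 68 + 0.34 × (153 − 68) = 68 + 0.34 × 85 = 96.9 → 97
B = 173 + 0.34 × (54 − 173) = 173 + 0.34 × -119 = 132.54 → 133

(111, 97, 133)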